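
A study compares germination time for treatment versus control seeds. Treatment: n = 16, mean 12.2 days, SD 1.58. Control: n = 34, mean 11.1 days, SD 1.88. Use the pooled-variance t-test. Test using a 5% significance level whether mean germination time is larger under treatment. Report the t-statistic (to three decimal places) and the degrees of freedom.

t = 2.025, df = 48

Let group 1 = treatment, group 2 = control. H0: μ_1 = μ_2; H1: μ_1 > μ_2 (two-sample pooled-variance t-test, right-tailed).
s_p² = [(16−1)·1.58² + (34−1)·1.88²]/(16+34−2) = 3.21002
t = (12.2 − 11.1)/√[3.21002·(1/16 + 1/34)] = 2.025
df = n₁ + n₂ − 2 = 48
p-value = P(T ≥ 2.025) ≈ 0.0242
Since p ≈ 0.0242 < α = 0.05, reject H0; the evidence is statistically significant.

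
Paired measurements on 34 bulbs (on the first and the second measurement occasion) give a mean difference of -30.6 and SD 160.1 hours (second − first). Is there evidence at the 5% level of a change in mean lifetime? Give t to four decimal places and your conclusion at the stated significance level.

t = -1.1145; fail to reject H0

H0: μ_d = 0; H1: μ_d ≠ 0 (paired t-test on the differences, two-sided).
t = d̄/(s_d/√n) = -30.6/(160.1/√34) = -1.1145
df = n − 1 = 33
Two-sided p-value ≈ 0.273
Since p ≈ 0.273 > α = 0.05, fail to reject H0; the data do not provide sufficient evidence against H0.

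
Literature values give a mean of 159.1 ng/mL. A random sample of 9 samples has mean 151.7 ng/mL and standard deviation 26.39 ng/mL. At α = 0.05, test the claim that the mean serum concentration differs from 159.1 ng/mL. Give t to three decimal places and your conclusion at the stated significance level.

H0: μ = 159.1; H1: μ ≠ 159.1 (one-sample t-test, two-sided).
t = (x̄ − μ₀)/(s/√n) = (151.7 − 159.1)/(26.39/√9) = -0.841
df = n − 1 = 8
Two-sided p-value ≈ 0.4246
Since p ≈ 0.4246 > α = 0.05, fail to reject H0; the data do not provide sufficient evidence against H0.

t = -0.841; fail to reject H0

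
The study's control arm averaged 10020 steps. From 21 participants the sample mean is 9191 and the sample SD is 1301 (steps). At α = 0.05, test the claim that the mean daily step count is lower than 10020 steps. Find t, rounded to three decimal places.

-2.920

H0: μ = 10020; H1: μ < 10020 (one-sample t-test, left-tailed).
t = (x̄ − μ₀)/(s/√n) = (9191 − 10020)/(1301/√21) = -2.920
df = n − 1 = 20
p-value = P(T ≤ -2.920) ≈ 0.004
Since p ≈ 0.004 < α = 0.05, reject H0; the evidence is statistically significant.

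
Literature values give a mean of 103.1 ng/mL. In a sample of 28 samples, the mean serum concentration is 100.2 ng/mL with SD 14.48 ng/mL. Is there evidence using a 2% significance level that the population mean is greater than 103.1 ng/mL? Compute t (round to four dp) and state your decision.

t = -1.0598; fail to reject H0

H0: μ = 103.1; H1: μ > 103.1 (one-sample t-test, right-tailed).
t = (x̄ − μ₀)/(s/√n) = (100.2 − 103.1)/(14.48/√28) = -1.0598
df = n − 1 = 27
p-value = P(T ≥ -1.0598) ≈ 0.851
Since p ≈ 0.851 > α = 0.02, fail to reject H0; the data do not provide sufficient evidence against H0.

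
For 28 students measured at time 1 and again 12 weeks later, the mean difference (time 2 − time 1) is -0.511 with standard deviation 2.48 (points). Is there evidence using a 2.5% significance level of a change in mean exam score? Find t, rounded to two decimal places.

-1.09

H0: μ_d = 0; H1: μ_d ≠ 0 (paired t-test on the differences, two-sided).
t = d̄/(s_d/√n) = -0.511/(2.48/√28) = -1.09
df = n − 1 = 27
Two-sided p-value ≈ 0.285
Since p ≈ 0.285 > α = 0.025, fail to reject H0; the evidence is not statistically significant.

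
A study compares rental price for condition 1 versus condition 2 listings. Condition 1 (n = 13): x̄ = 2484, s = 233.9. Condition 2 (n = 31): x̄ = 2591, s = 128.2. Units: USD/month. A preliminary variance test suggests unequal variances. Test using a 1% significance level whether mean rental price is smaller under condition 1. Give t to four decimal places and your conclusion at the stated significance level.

t = -1.5544; fail to reject H0

Let group 1 = condition 1, group 2 = condition 2. H0: μ_1 = μ_2; H1: μ_1 < μ_2 (Welch's two-sample t-test, left-tailed).
t = (x̄_1 − x̄_2)/√(s_1²/n_1 + s_2²/n_2) = (2484 − 2591)/√(233.9²/13 + 128.2²/31) = -1.5544
Welch–Satterthwaite df ≈ 15.12
p-value = P(T ≤ -1.5544) ≈ 0.070
Since p ≈ 0.070 > α = 0.01, fail to reject H0; the evidence is not statistically significant.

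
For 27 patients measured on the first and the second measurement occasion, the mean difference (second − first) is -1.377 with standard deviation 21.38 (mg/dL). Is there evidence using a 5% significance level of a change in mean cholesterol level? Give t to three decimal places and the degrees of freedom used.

H0: μ_d = 0; H1: μ_d ≠ 0 (paired t-test on the differences, two-sided).
t = d̄/(s_d/√n) = -1.377/(21.38/√27) = -0.335
df = n − 1 = 26
Two-sided p-value ≈ 0.741
Since p ≈ 0.741 > α = 0.05, fail to reject H0; the evidence is not statistically significant.

t = -0.335, df = 26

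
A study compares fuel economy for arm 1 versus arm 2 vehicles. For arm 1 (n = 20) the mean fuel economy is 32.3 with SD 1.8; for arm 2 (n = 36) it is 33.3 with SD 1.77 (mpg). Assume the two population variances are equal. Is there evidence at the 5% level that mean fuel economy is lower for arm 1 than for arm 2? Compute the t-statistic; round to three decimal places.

Let group 1 = arm 1, group 2 = arm 2. H0: μ_1 = μ_2; H1: μ_1 < μ_2 (two-sample pooled-variance t-test, left-tailed).
s_p² = [(20−1)·1.8² + (36−1)·1.77²]/(20+36−2) = 3.17058
t = (32.3 − 33.3)/√[3.17058·(1/20 + 1/36)] = -2.014
df = n₁ + n₂ − 2 = 54
p-value = P(T ≤ -2.014) ≈ 0.025
Since p ≈ 0.025 < α = 0.05, reject H0; the data support H1.

-2.014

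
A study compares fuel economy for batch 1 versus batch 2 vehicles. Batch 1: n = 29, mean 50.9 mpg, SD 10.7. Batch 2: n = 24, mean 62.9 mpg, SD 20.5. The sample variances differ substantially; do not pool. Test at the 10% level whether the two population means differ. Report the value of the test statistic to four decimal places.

-2.5905

Let group 1 = batch 1, group 2 = batch 2. H0: μ_1 = μ_2; H1: μ_1 ≠ μ_2 (Welch's two-sample t-test, two-sided).
t = (x̄_1 − x̄_2)/√(s_1²/n_1 + s_2²/n_2) = (50.9 − 62.9)/√(10.7²/29 + 20.5²/24) = -2.5905
Welch–Satterthwaite df ≈ 33.16
Two-sided p-value ≈ 0.014
Since p ≈ 0.014 < α = 0.1, reject H0; the data support H1.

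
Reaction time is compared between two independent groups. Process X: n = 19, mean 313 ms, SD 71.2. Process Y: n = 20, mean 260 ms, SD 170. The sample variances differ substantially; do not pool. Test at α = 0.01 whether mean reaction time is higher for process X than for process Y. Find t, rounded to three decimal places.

Let group 1 = process X, group 2 = process Y. H0: μ_1 = μ_2; H1: μ_1 > μ_2 (Welch's two-sample t-test, right-tailed).
t = (x̄_1 − x̄_2)/√(s_1²/n_1 + s_2²/n_2) = (313 − 260)/√(71.2²/19 + 170²/20) = 1.281
Welch–Satterthwaite df ≈ 25.74
p-value = P(T ≥ 1.281) ≈ 0.106
Since p ≈ 0.106 > α = 0.01, fail to reject H0; the evidence is not statistically significant.

1.281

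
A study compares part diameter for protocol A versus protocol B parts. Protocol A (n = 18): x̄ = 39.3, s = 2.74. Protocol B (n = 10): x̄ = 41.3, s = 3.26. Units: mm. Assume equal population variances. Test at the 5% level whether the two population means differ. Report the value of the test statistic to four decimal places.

-1.7304

Let group 1 = protocol A, group 2 = protocol B. H0: μ_1 = μ_2; H1: μ_1 ≠ μ_2 (two-sample pooled-variance t-test, two-sided).
s_p² = [(18−1)·2.74² + (10−1)·3.26²]/(18+10−2) = 8.5876
t = (39.3 − 41.3)/√[8.5876·(1/18 + 1/10)] = -1.7304
df = n₁ + n₂ − 2 = 26
Two-sided p-value ≈ 0.0954
Since p ≈ 0.0954 > α = 0.05, fail to reject H0; the data do not provide sufficient evidence against H0.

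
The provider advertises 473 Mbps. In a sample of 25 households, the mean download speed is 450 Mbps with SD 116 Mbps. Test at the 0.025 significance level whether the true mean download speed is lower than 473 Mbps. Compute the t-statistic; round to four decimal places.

-0.9914

H0: μ = 473; H1: μ < 473 (one-sample t-test, left-tailed).
t = (x̄ − μ₀)/(s/√n) = (450 − 473)/(116/√25) = -0.9914
df = n − 1 = 24
p-value = P(T ≤ -0.9914) ≈ 0.1657
Since p ≈ 0.1657 > α = 0.025, fail to reject H0; the evidence is not statistically significant.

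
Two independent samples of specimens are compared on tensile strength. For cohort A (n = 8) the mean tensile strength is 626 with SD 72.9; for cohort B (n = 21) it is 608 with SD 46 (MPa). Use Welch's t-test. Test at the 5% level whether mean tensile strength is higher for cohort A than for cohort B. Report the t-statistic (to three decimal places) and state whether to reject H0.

t = 0.651; fail to reject H0

Let group 1 = cohort A, group 2 = cohort B. H0: μ_1 = μ_2; H1: μ_1 > μ_2 (Welch's two-sample t-test, right-tailed).
t = (x̄_1 − x̄_2)/√(s_1²/n_1 + s_2²/n_2) = (626 − 608)/√(72.9²/8 + 46²/21) = 0.651
Welch–Satterthwaite df ≈ 9.21
p-value = P(T ≥ 0.651) ≈ 0.2655
Since p ≈ 0.2655 > α = 0.05, fail to reject H0; the evidence is not statistically significant.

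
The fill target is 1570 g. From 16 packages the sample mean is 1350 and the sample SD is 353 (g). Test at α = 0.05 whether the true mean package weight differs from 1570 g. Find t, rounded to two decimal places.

-2.49

H0: μ = 1570; H1: μ ≠ 1570 (one-sample t-test, two-sided).
t = (x̄ − μ₀)/(s/√n) = (1350 − 1570)/(353/√16) = -2.49
df = n − 1 = 15
Two-sided p-value ≈ 0.0249
Since p ≈ 0.0249 < α = 0.05, reject H0; the evidence is statistically significant.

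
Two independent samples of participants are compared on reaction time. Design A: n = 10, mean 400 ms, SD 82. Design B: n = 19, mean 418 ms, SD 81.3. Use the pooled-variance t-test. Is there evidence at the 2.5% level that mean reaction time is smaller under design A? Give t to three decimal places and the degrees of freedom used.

t = -0.565, df = 27

Let group 1 = design A, group 2 = design B. H0: μ_1 = μ_2; H1: μ_1 < μ_2 (two-sample pooled-variance t-test, left-tailed).
s_p² = [(10−1)·82² + (19−1)·81.3²]/(10+19−2) = 6647.79
t = (400 − 418)/√[6647.79·(1/10 + 1/19)] = -0.565
df = n₁ + n₂ − 2 = 27
p-value = P(T ≤ -0.565) ≈ 0.2883
Since p ≈ 0.2883 > α = 0.025, fail to reject H0; the data do not provide sufficient evidence against H0.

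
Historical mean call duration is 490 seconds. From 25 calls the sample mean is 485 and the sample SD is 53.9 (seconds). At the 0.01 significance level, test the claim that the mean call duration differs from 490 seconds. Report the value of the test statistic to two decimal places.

-0.46

H0: μ = 490; H1: μ ≠ 490 (one-sample t-test, two-sided).
t = (x̄ − μ₀)/(s/√n) = (485 − 490)/(53.9/√25) = -0.46
df = n − 1 = 24
Two-sided p-value ≈ 0.647
Since p ≈ 0.647 > α = 0.01, fail to reject H0; the data do not provide sufficient evidence against H0.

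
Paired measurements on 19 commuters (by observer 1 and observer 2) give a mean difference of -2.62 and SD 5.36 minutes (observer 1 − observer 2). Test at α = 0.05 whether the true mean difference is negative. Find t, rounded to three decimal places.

H0: μ_d = 0; H1: μ_d < 0 (paired t-test on the differences, left-tailed).
t = d̄/(s_d/√n) = -2.62/(5.36/√19) = -2.131
df = n − 1 = 18
p-value = P(T ≤ -2.131) ≈ 0.024
Since p ≈ 0.024 < α = 0.05, reject H0; the evidence is statistically significant.

-2.131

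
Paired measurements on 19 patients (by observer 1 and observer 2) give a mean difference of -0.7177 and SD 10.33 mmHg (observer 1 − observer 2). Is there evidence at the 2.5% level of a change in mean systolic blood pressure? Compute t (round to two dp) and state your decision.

H0: μ_d = 0; H1: μ_d ≠ 0 (paired t-test on the differences, two-sided).
t = d̄/(s_d/√n) = -0.7177/(10.33/√19) = -0.30
df = n − 1 = 18
Two-sided p-value ≈ 0.765
Since p ≈ 0.765 > α = 0.025, fail to reject H0; the data do not provide sufficient evidence against H0.

t = -0.30; fail to reject H0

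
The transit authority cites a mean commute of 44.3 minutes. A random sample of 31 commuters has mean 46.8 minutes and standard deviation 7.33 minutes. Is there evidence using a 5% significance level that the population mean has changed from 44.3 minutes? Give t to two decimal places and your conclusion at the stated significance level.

t = 1.90; fail to reject H0

H0: μ = 44.3; H1: μ ≠ 44.3 (one-sample t-test, two-sided).
t = (x̄ − μ₀)/(s/√n) = (46.8 − 44.3)/(7.33/√31) = 1.90
df = n − 1 = 30
Two-sided p-value ≈ 0.067
Since p ≈ 0.067 > α = 0.05, fail to reject H0; the data do not provide sufficient evidence against H0.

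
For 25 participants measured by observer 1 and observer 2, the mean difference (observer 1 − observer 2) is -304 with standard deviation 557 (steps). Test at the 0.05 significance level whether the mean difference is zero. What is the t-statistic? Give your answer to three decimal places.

H0: μ_d = 0; H1: μ_d ≠ 0 (paired t-test on the differences, two-sided).
t = d̄/(s_d/√n) = -304/(557/√25) = -2.729
df = n − 1 = 24
Two-sided p-value ≈ 0.0117
Since p ≈ 0.0117 < α = 0.05, reject H0; the data support H1.

-2.729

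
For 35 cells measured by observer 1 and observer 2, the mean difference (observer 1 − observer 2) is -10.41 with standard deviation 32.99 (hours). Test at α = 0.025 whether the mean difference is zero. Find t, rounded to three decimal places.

H0: μ_d = 0; H1: μ_d ≠ 0 (paired t-test on the differences, two-sided).
t = d̄/(s_d/√n) = -10.41/(32.99/√35) = -1.867
df = n − 1 = 34
Two-sided p-value ≈ 0.071
Since p ≈ 0.071 > α = 0.025, fail to reject H0; the evidence is not statistically significant.

-1.867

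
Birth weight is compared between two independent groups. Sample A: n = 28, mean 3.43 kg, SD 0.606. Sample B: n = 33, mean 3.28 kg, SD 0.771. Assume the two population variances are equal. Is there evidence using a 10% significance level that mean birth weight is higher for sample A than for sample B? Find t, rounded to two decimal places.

Let group 1 = sample A, group 2 = sample B. H0: μ_1 = μ_2; H1: μ_1 > μ_2 (two-sample pooled-variance t-test, right-tailed).
s_p² = [(28−1)·0.606² + (33−1)·0.771²]/(28+33−2) = 0.490466
t = (3.43 − 3.28)/√[0.490466·(1/28 + 1/33)] = 0.83
df = n₁ + n₂ − 2 = 59
p-value = P(T ≥ 0.83) ≈ 0.2039
Since p ≈ 0.2039 > α = 0.1, fail to reject H0; the evidence is not statistically significant.

0.83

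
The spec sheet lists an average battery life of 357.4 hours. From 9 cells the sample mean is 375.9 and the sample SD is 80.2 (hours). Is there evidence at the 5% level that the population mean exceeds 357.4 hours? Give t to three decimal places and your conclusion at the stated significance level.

H0: μ = 357.4; H1: μ > 357.4 (one-sample t-test, right-tailed).
t = (x̄ − μ₀)/(s/√n) = (375.9 − 357.4)/(80.2/√9) = 0.692
df = n − 1 = 8
p-value = P(T ≥ 0.692) ≈ 0.2543
Since p ≈ 0.2543 > α = 0.05, fail to reject H0; the evidence is not statistically significant.

t = 0.692; fail to reject H0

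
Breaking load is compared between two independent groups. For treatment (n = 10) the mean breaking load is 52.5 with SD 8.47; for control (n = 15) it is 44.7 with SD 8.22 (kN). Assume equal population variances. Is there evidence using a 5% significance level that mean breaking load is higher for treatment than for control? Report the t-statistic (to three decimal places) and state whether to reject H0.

t = 2.297; reject H0

Let group 1 = treatment, group 2 = control. H0: μ_1 = μ_2; H1: μ_1 > μ_2 (two-sample pooled-variance t-test, right-tailed).
s_p² = [(10−1)·8.47² + (15−1)·8.22²]/(10+15−2) = 69.2011
t = (52.5 − 44.7)/√[69.2011·(1/10 + 1/15)] = 2.297
df = n₁ + n₂ − 2 = 23
p-value = P(T ≥ 2.297) ≈ 0.016
Since p ≈ 0.016 < α = 0.05, reject H0; the evidence is statistically significant.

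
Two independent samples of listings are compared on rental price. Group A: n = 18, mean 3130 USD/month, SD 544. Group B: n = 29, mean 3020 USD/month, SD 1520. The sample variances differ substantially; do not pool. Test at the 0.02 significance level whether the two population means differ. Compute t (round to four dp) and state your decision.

t = 0.3548; fail to reject H0

Let group 1 = group A, group 2 = group B. H0: μ_1 = μ_2; H1: μ_1 ≠ μ_2 (Welch's two-sample t-test, two-sided).
t = (x̄_1 − x̄_2)/√(s_1²/n_1 + s_2²/n_2) = (3130 − 3020)/√(544²/18 + 1520²/29) = 0.3548
Welch–Satterthwaite df ≈ 38.08
Two-sided p-value ≈ 0.725
Since p ≈ 0.725 > α = 0.02, fail to reject H0; the evidence is not statistically significant.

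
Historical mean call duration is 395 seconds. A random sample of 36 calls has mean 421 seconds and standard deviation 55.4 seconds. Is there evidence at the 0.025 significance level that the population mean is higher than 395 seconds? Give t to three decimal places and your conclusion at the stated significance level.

t = 2.816; reject H0

H0: μ = 395; H1: μ > 395 (one-sample t-test, right-tailed).
t = (x̄ − μ₀)/(s/√n) = (421 − 395)/(55.4/√36) = 2.816
df = n − 1 = 35
p-value = P(T ≥ 2.816) ≈ 0.0040
Since p ≈ 0.0040 < α = 0.025, reject H0; the evidence is statistically significant.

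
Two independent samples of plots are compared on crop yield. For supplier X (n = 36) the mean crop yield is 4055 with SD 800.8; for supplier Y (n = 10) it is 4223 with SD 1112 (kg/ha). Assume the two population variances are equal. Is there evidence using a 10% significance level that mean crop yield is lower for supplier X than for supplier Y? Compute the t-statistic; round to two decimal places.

-0.54

Let group 1 = supplier X, group 2 = supplier Y. H0: μ_1 = μ_2; H1: μ_1 < μ_2 (two-sample pooled-variance t-test, left-tailed).
s_p² = [(36−1)·800.8² + (10−1)·1112²]/(36+10−2) = 763039
t = (4055 − 4223)/√[763039·(1/36 + 1/10)] = -0.54
df = n₁ + n₂ − 2 = 44
p-value = P(T ≤ -0.54) ≈ 0.2966
Since p ≈ 0.2966 > α = 0.1, fail to reject H0; the evidence is not statistically significant.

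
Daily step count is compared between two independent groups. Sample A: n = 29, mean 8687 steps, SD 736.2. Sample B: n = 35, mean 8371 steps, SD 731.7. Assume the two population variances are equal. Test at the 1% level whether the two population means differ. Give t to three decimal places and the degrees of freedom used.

t = 1.715, df = 62

Let group 1 = sample A, group 2 = sample B. H0: μ_1 = μ_2; H1: μ_1 ≠ μ_2 (two-sample pooled-variance t-test, two-sided).
s_p² = [(29−1)·736.2² + (35−1)·731.7²]/(29+35−2) = 538368
t = (8687 − 8371)/√[538368·(1/29 + 1/35)] = 1.715
df = n₁ + n₂ − 2 = 62
Two-sided p-value ≈ 0.0913
Since p ≈ 0.0913 > α = 0.01, fail to reject H0; the data do not provide sufficient evidence against H0.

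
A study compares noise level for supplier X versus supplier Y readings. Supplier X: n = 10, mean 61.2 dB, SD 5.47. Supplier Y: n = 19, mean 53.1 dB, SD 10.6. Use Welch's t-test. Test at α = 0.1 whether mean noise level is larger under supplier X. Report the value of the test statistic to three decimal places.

2.714

Let group 1 = supplier X, group 2 = supplier Y. H0: μ_1 = μ_2; H1: μ_1 > μ_2 (Welch's two-sample t-test, right-tailed).
t = (x̄_1 − x̄_2)/√(s_1²/n_1 + s_2²/n_2) = (61.2 − 53.1)/√(5.47²/10 + 10.6²/19) = 2.714
Welch–Satterthwaite df ≈ 27.00
p-value = P(T ≥ 2.714) ≈ 0.006
Since p ≈ 0.006 < α = 0.1, reject H0; the evidence is statistically significant.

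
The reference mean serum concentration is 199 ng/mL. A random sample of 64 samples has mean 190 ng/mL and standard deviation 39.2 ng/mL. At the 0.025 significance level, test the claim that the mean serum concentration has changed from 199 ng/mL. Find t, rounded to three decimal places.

H0: μ = 199; H1: μ ≠ 199 (one-sample t-test, two-sided).
t = (x̄ − μ₀)/(s/√n) = (190 − 199)/(39.2/√64) = -1.837
df = n − 1 = 63
Two-sided p-value ≈ 0.0710
Since p ≈ 0.0710 > α = 0.025, fail to reject H0; the data do not provide sufficient evidence against H0.

-1.837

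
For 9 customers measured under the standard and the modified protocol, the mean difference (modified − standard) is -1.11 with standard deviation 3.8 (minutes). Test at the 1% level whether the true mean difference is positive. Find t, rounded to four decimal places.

-0.8763

H0: μ_d = 0; H1: μ_d > 0 (paired t-test on the differences, right-tailed).
t = d̄/(s_d/√n) = -1.11/(3.8/√9) = -0.8763
df = n − 1 = 8
p-value = P(T ≥ -0.8763) ≈ 0.797
Since p ≈ 0.797 > α = 0.01, fail to reject H0; the data do not provide sufficient evidence against H0.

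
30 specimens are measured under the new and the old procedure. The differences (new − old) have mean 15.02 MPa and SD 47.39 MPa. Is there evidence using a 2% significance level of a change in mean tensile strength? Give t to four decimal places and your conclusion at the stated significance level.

t = 1.7360; fail to reject H0

H0: μ_d = 0; H1: μ_d ≠ 0 (paired t-test on the differences, two-sided).
t = d̄/(s_d/√n) = 15.02/(47.39/√30) = 1.7360
df = n − 1 = 29
Two-sided p-value ≈ 0.0932
Since p ≈ 0.0932 > α = 0.02, fail to reject H0; the evidence is not statistically significant.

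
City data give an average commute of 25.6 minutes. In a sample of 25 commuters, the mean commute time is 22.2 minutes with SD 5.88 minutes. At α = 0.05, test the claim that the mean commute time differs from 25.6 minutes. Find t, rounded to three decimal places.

H0: μ = 25.6; H1: μ ≠ 25.6 (one-sample t-test, two-sided).
t = (x̄ − μ₀)/(s/√n) = (22.2 − 25.6)/(5.88/√25) = -2.891
df = n − 1 = 24
Two-sided p-value ≈ 0.0080
Since p ≈ 0.0080 < α = 0.05, reject H0; the evidence is statistically significant.

-2.891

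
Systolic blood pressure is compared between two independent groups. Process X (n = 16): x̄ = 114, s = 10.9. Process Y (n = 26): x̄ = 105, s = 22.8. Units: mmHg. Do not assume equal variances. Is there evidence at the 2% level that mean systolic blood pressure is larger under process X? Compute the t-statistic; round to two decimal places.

Let group 1 = process X, group 2 = process Y. H0: μ_1 = μ_2; H1: μ_1 > μ_2 (Welch's two-sample t-test, right-tailed).
t = (x̄_1 − x̄_2)/√(s_1²/n_1 + s_2²/n_2) = (114 − 105)/√(10.9²/16 + 22.8²/26) = 1.72
Welch–Satterthwaite df ≈ 38.23
p-value = P(T ≥ 1.72) ≈ 0.0469
Since p ≈ 0.0469 > α = 0.02, fail to reject H0; the evidence is not statistically significant.

1.72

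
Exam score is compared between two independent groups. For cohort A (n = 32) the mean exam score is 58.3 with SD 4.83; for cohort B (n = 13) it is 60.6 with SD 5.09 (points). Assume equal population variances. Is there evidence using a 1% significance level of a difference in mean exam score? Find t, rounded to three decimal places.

-1.426

Let group 1 = cohort A, group 2 = cohort B. H0: μ_1 = μ_2; H1: μ_1 ≠ μ_2 (two-sample pooled-variance t-test, two-sided).
s_p² = [(32−1)·4.83² + (13−1)·5.09²]/(32+13−2) = 24.0487
t = (58.3 − 60.6)/√[24.0487·(1/32 + 1/13)] = -1.426
df = n₁ + n₂ − 2 = 43
Two-sided p-value ≈ 0.1611
Since p ≈ 0.1611 > α = 0.01, fail to reject H0; the data do not provide sufficient evidence against H0.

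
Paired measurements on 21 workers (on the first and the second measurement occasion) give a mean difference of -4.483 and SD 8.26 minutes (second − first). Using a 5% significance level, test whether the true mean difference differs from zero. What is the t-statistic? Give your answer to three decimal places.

H0: μ_d = 0; H1: μ_d ≠ 0 (paired t-test on the differences, two-sided).
t = d̄/(s_d/√n) = -4.483/(8.26/√21) = -2.487
df = n − 1 = 20
Two-sided p-value ≈ 0.0218
Since p ≈ 0.0218 < α = 0.05, reject H0; the evidence is statistically significant.

-2.487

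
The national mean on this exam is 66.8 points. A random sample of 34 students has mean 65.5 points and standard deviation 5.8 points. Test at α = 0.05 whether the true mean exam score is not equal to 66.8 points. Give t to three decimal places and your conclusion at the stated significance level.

t = -1.307; fail to reject H0

H0: μ = 66.8; H1: μ ≠ 66.8 (one-sample t-test, two-sided).
t = (x̄ − μ₀)/(s/√n) = (65.5 − 66.8)/(5.8/√34) = -1.307
df = n − 1 = 33
Two-sided p-value ≈ 0.2003
Since p ≈ 0.2003 > α = 0.05, fail to reject H0; the data do not provide sufficient evidence against H0.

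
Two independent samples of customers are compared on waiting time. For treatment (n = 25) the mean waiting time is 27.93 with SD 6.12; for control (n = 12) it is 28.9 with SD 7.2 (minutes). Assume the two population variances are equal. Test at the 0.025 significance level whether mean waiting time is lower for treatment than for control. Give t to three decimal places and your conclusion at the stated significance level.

Let group 1 = treatment, group 2 = control. H0: μ_1 = μ_2; H1: μ_1 < μ_2 (two-sample pooled-variance t-test, left-tailed).
s_p² = [(25−1)·6.12² + (12−1)·7.2²]/(25+12−2) = 41.9756
t = (27.93 − 28.9)/√[41.9756·(1/25 + 1/12)] = -0.426
df = n₁ + n₂ − 2 = 35
p-value = P(T ≤ -0.426) ≈ 0.3362
Since p ≈ 0.3362 > α = 0.025, fail to reject H0; the evidence is not statistically significant.

t = -0.426; fail to reject H0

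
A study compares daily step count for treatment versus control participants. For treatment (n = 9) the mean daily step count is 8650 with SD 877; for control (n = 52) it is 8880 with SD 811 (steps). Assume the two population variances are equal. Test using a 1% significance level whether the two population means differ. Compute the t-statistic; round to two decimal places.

Let group 1 = treatment, group 2 = control. H0: μ_1 = μ_2; H1: μ_1 ≠ μ_2 (two-sample pooled-variance t-test, two-sided).
s_p² = [(9−1)·877² + (52−1)·811²]/(9+52−2) = 672827
t = (8650 − 8880)/√[672827·(1/9 + 1/52)] = -0.78
df = n₁ + n₂ − 2 = 59
Two-sided p-value ≈ 0.4405
Since p ≈ 0.4405 > α = 0.01, fail to reject H0; the data do not provide sufficient evidence against H0.

-0.78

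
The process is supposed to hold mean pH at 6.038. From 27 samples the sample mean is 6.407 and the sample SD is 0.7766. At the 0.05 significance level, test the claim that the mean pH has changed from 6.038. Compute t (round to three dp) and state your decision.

H0: μ = 6.038; H1: μ ≠ 6.038 (one-sample t-test, two-sided).
t = (x̄ − μ₀)/(s/√n) = (6.407 − 6.038)/(0.7766/√27) = 2.469
df = n − 1 = 26
Two-sided p-value ≈ 0.020
Since p ≈ 0.020 < α = 0.05, reject H0; the evidence is statistically significant.

t = 2.469; reject H0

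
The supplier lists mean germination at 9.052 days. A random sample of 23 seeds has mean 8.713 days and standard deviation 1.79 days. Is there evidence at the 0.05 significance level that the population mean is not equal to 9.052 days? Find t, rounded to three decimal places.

-0.908

H0: μ = 9.052; H1: μ ≠ 9.052 (one-sample t-test, two-sided).
t = (x̄ − μ₀)/(s/√n) = (8.713 − 9.052)/(1.79/√23) = -0.908
df = n − 1 = 22
Two-sided p-value ≈ 0.374
Since p ≈ 0.374 > α = 0.05, fail to reject H0; the evidence is not statistically significant.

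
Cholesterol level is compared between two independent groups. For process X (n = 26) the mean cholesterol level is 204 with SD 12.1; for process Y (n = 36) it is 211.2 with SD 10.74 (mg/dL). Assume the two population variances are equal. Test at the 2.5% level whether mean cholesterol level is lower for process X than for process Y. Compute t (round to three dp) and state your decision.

Let group 1 = process X, group 2 = process Y. H0: μ_1 = μ_2; H1: μ_1 < μ_2 (two-sample pooled-variance t-test, left-tailed).
s_p² = [(26−1)·12.1² + (36−1)·10.74²]/(26+36−2) = 128.29
t = (204 − 211.2)/√[128.29·(1/26 + 1/36)] = -2.470
df = n₁ + n₂ − 2 = 60
p-value = P(T ≤ -2.470) ≈ 0.008
Since p ≈ 0.008 < α = 0.025, reject H0; the evidence is statistically significant.

t = -2.470; reject H0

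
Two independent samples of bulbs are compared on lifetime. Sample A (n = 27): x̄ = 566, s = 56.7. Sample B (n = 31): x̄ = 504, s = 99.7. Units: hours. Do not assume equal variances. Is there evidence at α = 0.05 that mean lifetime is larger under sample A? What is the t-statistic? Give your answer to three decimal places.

2.957

Let group 1 = sample A, group 2 = sample B. H0: μ_1 = μ_2; H1: μ_1 > μ_2 (Welch's two-sample t-test, right-tailed).
t = (x̄_1 − x̄_2)/√(s_1²/n_1 + s_2²/n_2) = (566 − 504)/√(56.7²/27 + 99.7²/31) = 2.957
Welch–Satterthwaite df ≈ 48.67
p-value = P(T ≥ 2.957) ≈ 0.0024
Since p ≈ 0.0024 < α = 0.05, reject H0; the evidence is statistically significant.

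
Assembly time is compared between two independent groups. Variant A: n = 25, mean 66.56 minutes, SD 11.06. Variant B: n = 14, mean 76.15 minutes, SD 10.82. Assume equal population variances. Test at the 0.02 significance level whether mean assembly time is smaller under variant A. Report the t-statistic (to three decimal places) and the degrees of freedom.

Let group 1 = variant A, group 2 = variant B. H0: μ_1 = μ_2; H1: μ_1 < μ_2 (two-sample pooled-variance t-test, left-tailed).
s_p² = [(25−1)·11.06² + (14−1)·10.82²]/(25+14−2) = 120.479
t = (66.56 − 76.15)/√[120.479·(1/25 + 1/14)] = -2.617
df = n₁ + n₂ − 2 = 37
p-value = P(T ≤ -2.617) ≈ 0.0064
Since p ≈ 0.0064 < α = 0.02, reject H0; the evidence is statistically significant.

t = -2.617, df = 37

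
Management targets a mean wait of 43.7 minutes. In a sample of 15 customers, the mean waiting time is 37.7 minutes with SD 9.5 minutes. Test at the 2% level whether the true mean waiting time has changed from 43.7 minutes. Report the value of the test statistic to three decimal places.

H0: μ = 43.7; H1: μ ≠ 43.7 (one-sample t-test, two-sided).
t = (x̄ − μ₀)/(s/√n) = (37.7 − 43.7)/(9.5/√15) = -2.446
df = n − 1 = 14
Two-sided p-value ≈ 0.0283
Since p ≈ 0.0283 > α = 0.02, fail to reject H0; the evidence is not statistically significant.

-2.446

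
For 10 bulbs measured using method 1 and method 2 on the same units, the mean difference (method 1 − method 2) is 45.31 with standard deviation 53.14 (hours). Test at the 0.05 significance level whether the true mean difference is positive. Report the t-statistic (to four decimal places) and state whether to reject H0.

H0: μ_d = 0; H1: μ_d > 0 (paired t-test on the differences, right-tailed).
t = d̄/(s_d/√n) = 45.31/(53.14/√10) = 2.6963
df = n − 1 = 9
p-value = P(T ≥ 2.6963) ≈ 0.0123
Since p ≈ 0.0123 < α = 0.05, reject H0; the data support H1.

t = 2.6963; reject H0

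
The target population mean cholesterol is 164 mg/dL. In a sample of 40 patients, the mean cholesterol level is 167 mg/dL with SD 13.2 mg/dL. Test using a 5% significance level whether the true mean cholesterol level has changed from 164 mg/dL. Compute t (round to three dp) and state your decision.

H0: μ = 164; H1: μ ≠ 164 (one-sample t-test, two-sided).
t = (x̄ − μ₀)/(s/√n) = (167 − 164)/(13.2/√40) = 1.437
df = n − 1 = 39
Two-sided p-value ≈ 0.1586
Since p ≈ 0.1586 > α = 0.05, fail to reject H0; the data do not provide sufficient evidence against H0.

t = 1.437; fail to reject H0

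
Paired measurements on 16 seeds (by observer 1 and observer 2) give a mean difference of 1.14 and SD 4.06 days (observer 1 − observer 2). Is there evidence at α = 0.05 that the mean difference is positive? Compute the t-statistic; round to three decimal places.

H0: μ_d = 0; H1: μ_d > 0 (paired t-test on the differences, right-tailed).
t = d̄/(s_d/√n) = 1.14/(4.06/√16) = 1.123
df = n − 1 = 15
p-value = P(T ≥ 1.123) ≈ 0.1395
Since p ≈ 0.1395 > α = 0.05, fail to reject H0; the evidence is not statistically significant.

1.123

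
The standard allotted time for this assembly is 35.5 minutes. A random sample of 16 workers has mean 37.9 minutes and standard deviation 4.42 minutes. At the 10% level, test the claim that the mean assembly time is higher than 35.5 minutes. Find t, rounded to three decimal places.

2.172

H0: μ = 35.5; H1: μ > 35.5 (one-sample t-test, right-tailed).
t = (x̄ − μ₀)/(s/√n) = (37.9 − 35.5)/(4.42/√16) = 2.172
df = n − 1 = 15
p-value = P(T ≥ 2.172) ≈ 0.0232
Since p ≈ 0.0232 < α = 0.1, reject H0; the data support H1.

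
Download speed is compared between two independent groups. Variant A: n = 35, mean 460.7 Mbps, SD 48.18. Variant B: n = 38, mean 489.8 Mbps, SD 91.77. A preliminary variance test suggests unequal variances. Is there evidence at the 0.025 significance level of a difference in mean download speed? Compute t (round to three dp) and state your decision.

Let group 1 = variant A, group 2 = variant B. H0: μ_1 = μ_2; H1: μ_1 ≠ μ_2 (Welch's two-sample t-test, two-sided).
t = (x̄_1 − x̄_2)/√(s_1²/n_1 + s_2²/n_2) = (460.7 − 489.8)/√(48.18²/35 + 91.77²/38) = -1.715
Welch–Satterthwaite df ≈ 56.91
Two-sided p-value ≈ 0.0918
Since p ≈ 0.0918 > α = 0.025, fail to reject H0; the data do not provide sufficient evidence against H0.

t = -1.715; fail to reject H0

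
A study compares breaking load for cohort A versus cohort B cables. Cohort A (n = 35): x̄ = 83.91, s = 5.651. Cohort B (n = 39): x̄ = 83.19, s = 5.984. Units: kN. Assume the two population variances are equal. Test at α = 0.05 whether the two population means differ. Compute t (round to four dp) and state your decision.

Let group 1 = cohort A, group 2 = cohort B. H0: μ_1 = μ_2; H1: μ_1 ≠ μ_2 (two-sample pooled-variance t-test, two-sided).
s_p² = [(35−1)·5.651² + (39−1)·5.984²]/(35+39−2) = 33.9787
t = (83.91 − 83.19)/√[33.9787·(1/35 + 1/39)] = 0.5305
df = n₁ + n₂ − 2 = 72
Two-sided p-value ≈ 0.5974
Since p ≈ 0.5974 > α = 0.05, fail to reject H0; the data do not provide sufficient evidence against H0.

t = 0.5305; fail to reject H0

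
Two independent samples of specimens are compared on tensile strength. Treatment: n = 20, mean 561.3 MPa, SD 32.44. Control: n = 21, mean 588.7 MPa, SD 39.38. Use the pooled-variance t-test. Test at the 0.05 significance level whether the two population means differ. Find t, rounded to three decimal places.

-2.425

Let group 1 = treatment, group 2 = control. H0: μ_1 = μ_2; H1: μ_1 ≠ μ_2 (two-sample pooled-variance t-test, two-sided).
s_p² = [(20−1)·32.44² + (21−1)·39.38²]/(20+21−2) = 1307.96
t = (561.3 − 588.7)/√[1307.96·(1/20 + 1/21)] = -2.425
df = n₁ + n₂ − 2 = 39
Two-sided p-value ≈ 0.020
Since p ≈ 0.020 < α = 0.05, reject H0; the data support H1.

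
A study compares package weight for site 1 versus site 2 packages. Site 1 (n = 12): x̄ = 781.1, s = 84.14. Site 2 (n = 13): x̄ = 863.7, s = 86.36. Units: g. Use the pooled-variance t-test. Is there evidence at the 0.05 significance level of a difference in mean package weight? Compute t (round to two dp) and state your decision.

t = -2.42; reject H0

Let group 1 = site 1, group 2 = site 2. H0: μ_1 = μ_2; H1: μ_1 ≠ μ_2 (two-sample pooled-variance t-test, two-sided).
s_p² = [(12−1)·84.14² + (13−1)·86.36²]/(12+13−2) = 7277.02
t = (781.1 − 863.7)/√[7277.02·(1/12 + 1/13)] = -2.42
df = n₁ + n₂ − 2 = 23
Two-sided p-value ≈ 0.024
Since p ≈ 0.024 < α = 0.05, reject H0; the data support H1.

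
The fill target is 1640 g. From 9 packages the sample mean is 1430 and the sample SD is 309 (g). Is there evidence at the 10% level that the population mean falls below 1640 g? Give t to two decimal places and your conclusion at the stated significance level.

t = -2.04; reject H0

H0: μ = 1640; H1: μ < 1640 (one-sample t-test, left-tailed).
t = (x̄ − μ₀)/(s/√n) = (1430 − 1640)/(309/√9) = -2.04
df = n − 1 = 8
p-value = P(T ≤ -2.04) ≈ 0.038
Since p ≈ 0.038 < α = 0.1, reject H0; the data support H1.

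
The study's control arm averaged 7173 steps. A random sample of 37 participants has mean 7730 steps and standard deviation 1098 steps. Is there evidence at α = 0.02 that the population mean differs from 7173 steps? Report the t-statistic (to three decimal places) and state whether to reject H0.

H0: μ = 7173; H1: μ ≠ 7173 (one-sample t-test, two-sided).
t = (x̄ − μ₀)/(s/√n) = (7730 − 7173)/(1098/√37) = 3.086
df = n − 1 = 36
Two-sided p-value ≈ 0.0039
Since p ≈ 0.0039 < α = 0.02, reject H0; the data support H1.

t = 3.086; reject H0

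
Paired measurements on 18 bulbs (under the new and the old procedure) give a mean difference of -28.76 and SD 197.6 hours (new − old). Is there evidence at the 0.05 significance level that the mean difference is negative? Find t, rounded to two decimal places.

-0.62

H0: μ_d = 0; H1: μ_d < 0 (paired t-test on the differences, left-tailed).
t = d̄/(s_d/√n) = -28.76/(197.6/√18) = -0.62
df = n − 1 = 17
p-value = P(T ≤ -0.62) ≈ 0.273
Since p ≈ 0.273 > α = 0.05, fail to reject H0; the data do not provide sufficient evidence against H0.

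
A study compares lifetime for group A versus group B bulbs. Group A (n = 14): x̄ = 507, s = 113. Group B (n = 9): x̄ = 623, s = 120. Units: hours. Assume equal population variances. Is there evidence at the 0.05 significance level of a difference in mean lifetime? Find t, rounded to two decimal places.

Let group 1 = group A, group 2 = group B. H0: μ_1 = μ_2; H1: μ_1 ≠ μ_2 (two-sample pooled-variance t-test, two-sided).
s_p² = [(14−1)·113² + (9−1)·120²]/(14+9−2) = 13390.3
t = (507 − 623)/√[13390.3·(1/14 + 1/9)] = -2.35
df = n₁ + n₂ − 2 = 21
Two-sided p-value ≈ 0.029
Since p ≈ 0.029 < α = 0.05, reject H0; the data support H1.

-2.35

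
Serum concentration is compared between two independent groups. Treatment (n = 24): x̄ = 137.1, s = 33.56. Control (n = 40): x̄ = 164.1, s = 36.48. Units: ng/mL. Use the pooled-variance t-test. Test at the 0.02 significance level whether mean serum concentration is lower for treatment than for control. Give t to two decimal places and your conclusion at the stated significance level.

t = -2.95; reject H0

Let group 1 = treatment, group 2 = control. H0: μ_1 = μ_2; H1: μ_1 < μ_2 (two-sample pooled-variance t-test, left-tailed).
s_p² = [(24−1)·33.56² + (40−1)·36.48²]/(24+40−2) = 1254.92
t = (137.1 − 164.1)/√[1254.92·(1/24 + 1/40)] = -2.95
df = n₁ + n₂ − 2 = 62
p-value = P(T ≤ -2.95) ≈ 0.0022
Since p ≈ 0.0022 < α = 0.02, reject H0; the data support H1.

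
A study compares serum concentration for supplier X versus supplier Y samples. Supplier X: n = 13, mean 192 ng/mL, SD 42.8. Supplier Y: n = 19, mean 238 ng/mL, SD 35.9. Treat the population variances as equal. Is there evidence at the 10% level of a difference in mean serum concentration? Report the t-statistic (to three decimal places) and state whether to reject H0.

Let group 1 = supplier X, group 2 = supplier Y. H0: μ_1 = μ_2; H1: μ_1 ≠ μ_2 (two-sample pooled-variance t-test, two-sided).
s_p² = [(13−1)·42.8² + (19−1)·35.9²]/(13+19−2) = 1506.02
t = (192 − 238)/√[1506.02·(1/13 + 1/19)] = -3.293
df = n₁ + n₂ − 2 = 30
Two-sided p-value ≈ 0.0025
Since p ≈ 0.0025 < α = 0.1, reject H0; the data support H1.

t = -3.293; reject H0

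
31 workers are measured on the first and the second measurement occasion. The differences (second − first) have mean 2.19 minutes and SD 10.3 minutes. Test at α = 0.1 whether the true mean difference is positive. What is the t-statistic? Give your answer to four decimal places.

1.1838

H0: μ_d = 0; H1: μ_d > 0 (paired t-test on the differences, right-tailed).
t = d̄/(s_d/√n) = 2.19/(10.3/√31) = 1.1838
df = n − 1 = 30
p-value = P(T ≥ 1.1838) ≈ 0.123
Since p ≈ 0.123 > α = 0.1, fail to reject H0; the evidence is not statistically significant.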